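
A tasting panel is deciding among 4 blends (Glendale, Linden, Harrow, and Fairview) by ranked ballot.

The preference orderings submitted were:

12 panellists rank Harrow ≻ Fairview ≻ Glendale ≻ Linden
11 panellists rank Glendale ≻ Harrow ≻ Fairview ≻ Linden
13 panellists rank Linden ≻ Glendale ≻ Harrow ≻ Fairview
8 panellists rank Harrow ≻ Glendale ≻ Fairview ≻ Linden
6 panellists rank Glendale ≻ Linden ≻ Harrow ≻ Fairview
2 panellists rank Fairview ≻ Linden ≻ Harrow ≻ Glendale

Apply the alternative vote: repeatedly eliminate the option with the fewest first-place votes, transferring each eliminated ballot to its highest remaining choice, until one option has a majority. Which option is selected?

Round 1: Harrow 20, Glendale 17, Linden 13, Fairview 2. Fairview has the fewest and is eliminated.
Round 2: Harrow 20, Glendale 17, Linden 15. Linden has the fewest and is eliminated.
Round 3: Glendale 30, Harrow 22. Glendale has a majority.

Glendale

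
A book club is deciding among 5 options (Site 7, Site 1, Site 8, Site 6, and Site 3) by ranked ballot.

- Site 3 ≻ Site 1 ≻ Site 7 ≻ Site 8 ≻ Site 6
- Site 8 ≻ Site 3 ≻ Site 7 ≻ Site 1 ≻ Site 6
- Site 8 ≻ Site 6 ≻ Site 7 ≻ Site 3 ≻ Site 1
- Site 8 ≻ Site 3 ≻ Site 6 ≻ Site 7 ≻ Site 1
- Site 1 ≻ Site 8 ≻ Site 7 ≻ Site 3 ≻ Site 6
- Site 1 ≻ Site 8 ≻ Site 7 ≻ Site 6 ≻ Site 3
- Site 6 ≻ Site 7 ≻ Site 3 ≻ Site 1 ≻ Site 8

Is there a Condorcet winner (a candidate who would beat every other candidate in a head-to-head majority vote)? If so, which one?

There is no Condorcet winner

Head-to-head results (7 voters total):
Site 7 vs Site 1: Site 7 wins 4–3.
Site 7 vs Site 8: Site 8 wins 5–2.
Site 7 vs Site 6: Site 7 wins 4–3.
Site 7 vs Site 3: Site 7 wins 4–3.
Site 1 vs Site 8: Site 1 wins 4–3.
Site 1 vs Site 6: Site 1 wins 4–3.
Site 1 vs Site 3: Site 3 wins 5–2.
Site 8 vs Site 6: Site 8 wins 6–1.
Site 8 vs Site 3: Site 8 wins 5–2.
Site 6 vs Site 3: Site 3 wins 4–3.
No candidate beats all others: Site 7 beats Site 1 beats Site 8 beats Site 7, a majority cycle.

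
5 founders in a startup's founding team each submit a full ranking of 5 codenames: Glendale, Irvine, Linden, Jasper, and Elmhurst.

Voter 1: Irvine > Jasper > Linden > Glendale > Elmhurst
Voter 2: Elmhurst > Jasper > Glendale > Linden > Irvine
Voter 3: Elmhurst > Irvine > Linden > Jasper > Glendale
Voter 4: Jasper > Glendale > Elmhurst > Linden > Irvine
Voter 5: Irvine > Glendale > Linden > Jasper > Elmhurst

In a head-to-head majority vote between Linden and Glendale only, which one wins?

Ballots ranking Linden above Glendale: 2.
Ballots ranking Glendale above Linden: 3.
Glendale wins the head-to-head, 3–2.

Glendale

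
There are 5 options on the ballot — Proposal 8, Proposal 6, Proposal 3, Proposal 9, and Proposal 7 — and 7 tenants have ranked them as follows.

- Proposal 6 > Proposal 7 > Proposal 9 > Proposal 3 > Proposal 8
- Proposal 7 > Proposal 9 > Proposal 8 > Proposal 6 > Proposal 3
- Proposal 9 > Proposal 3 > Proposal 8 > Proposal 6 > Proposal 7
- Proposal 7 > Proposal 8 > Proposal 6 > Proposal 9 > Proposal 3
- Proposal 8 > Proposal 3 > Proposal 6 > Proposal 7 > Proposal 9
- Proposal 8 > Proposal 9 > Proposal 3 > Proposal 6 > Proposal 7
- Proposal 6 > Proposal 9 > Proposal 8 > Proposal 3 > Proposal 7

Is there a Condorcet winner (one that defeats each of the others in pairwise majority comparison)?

No

Head-to-head results (7 voters total):
Proposal 8 vs Proposal 6: Proposal 8 wins 5–2.
Proposal 8 vs Proposal 3: Proposal 8 wins 5–2.
Proposal 8 vs Proposal 9: Proposal 9 wins 4–3.
Proposal 8 vs Proposal 7: Proposal 8 wins 4–3.
Proposal 6 vs Proposal 3: Proposal 6 wins 4–3.
Proposal 6 vs Proposal 9: Proposal 6 wins 4–3.
Proposal 6 vs Proposal 7: Proposal 6 wins 5–2.
Proposal 3 vs Proposal 9: Proposal 9 wins 6–1.
Proposal 3 vs Proposal 7: Proposal 3 wins 4–3.
Proposal 9 vs Proposal 7: Proposal 7 wins 4–3.
No candidate beats all others: Proposal 8 beats Proposal 6 beats Proposal 9 beats Proposal 8, a majority cycle.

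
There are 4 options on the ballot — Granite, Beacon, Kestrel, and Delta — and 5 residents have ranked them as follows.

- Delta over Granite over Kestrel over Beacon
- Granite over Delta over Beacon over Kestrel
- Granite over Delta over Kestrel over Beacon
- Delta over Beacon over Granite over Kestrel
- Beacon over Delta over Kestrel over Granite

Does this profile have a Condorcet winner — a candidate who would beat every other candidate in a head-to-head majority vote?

Head-to-head results (5 voters total):
Granite vs Beacon: Granite wins 3–2.
Granite vs Kestrel: Granite wins 4–1.
Granite vs Delta: Delta wins 3–2.
Beacon vs Kestrel: Beacon wins 3–2.
Beacon vs Delta: Delta wins 4–1.
Kestrel vs Delta: Delta wins 5–0.
Delta beats each rival — Granite (3–2), Beacon (4–1), Kestrel (5–0) — so Delta is the Condorcet winner.

Yes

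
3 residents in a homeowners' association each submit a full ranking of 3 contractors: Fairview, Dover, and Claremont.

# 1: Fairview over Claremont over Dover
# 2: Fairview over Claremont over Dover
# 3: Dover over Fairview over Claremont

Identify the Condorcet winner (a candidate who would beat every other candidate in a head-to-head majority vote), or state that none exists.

Head-to-head results (3 voters total):
Fairview vs Dover: Fairview wins 2–1.
Fairview vs Claremont: Fairview wins 3–0.
Dover vs Claremont: Claremont wins 2–1.
Fairview beats each rival — Dover (2–1), Claremont (3–0) — so Fairview is the Condorcet winner.

Fairview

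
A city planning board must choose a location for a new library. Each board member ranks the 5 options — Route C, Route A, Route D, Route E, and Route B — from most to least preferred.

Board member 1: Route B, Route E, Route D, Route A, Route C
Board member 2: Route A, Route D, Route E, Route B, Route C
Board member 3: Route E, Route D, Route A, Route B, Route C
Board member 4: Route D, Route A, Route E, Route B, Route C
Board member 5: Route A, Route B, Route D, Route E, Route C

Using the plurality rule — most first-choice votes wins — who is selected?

First-place vote totals:
  Route C: 0
  Route A: 2
  Route D: 1
  Route E: 1
  Route B: 1
Route A has the most first-place votes.

Route A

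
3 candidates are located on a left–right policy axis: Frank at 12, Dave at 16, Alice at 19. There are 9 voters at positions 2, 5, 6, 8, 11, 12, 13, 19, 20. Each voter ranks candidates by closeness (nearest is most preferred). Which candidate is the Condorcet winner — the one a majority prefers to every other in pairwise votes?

Frank

With single-peaked preferences on a line, the Condorcet winner is the candidate closest to the median voter.
The median voter (position 11) is closest to Frank at 12.
Check: Frank vs Alice — voters closer to Frank: 7 of 9.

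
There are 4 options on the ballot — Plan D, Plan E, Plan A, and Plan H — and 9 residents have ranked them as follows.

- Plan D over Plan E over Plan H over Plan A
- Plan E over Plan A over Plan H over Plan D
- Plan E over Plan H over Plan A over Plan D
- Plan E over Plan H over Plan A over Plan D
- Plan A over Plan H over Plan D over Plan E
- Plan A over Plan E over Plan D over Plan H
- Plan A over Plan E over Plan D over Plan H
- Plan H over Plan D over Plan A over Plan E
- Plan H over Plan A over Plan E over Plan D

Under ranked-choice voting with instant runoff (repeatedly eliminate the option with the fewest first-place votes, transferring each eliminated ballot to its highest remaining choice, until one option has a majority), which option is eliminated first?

Round 1: Plan E 3, Plan A 3, Plan H 2, Plan D 1. Plan D has the fewest and is eliminated.
Round 2: Plan E 4, Plan A 3, Plan H 2. Plan H has the fewest and is eliminated.
Round 3: Plan A 5, Plan E 4. Plan A has a majority.

Plan D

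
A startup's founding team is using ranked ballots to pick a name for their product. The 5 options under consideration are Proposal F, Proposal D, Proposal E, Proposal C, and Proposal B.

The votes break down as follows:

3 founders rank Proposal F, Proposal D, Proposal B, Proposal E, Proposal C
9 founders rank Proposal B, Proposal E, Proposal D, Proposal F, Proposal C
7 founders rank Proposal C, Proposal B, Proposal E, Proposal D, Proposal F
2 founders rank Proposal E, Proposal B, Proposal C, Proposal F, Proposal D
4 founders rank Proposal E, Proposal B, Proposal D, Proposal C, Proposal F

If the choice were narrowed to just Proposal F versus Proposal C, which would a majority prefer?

Proposal C

Ballots ranking Proposal F above Proposal C: 3+9 = 12.
Ballots ranking Proposal C above Proposal F: 7+2+4 = 13.
Proposal C wins the head-to-head, 13–12.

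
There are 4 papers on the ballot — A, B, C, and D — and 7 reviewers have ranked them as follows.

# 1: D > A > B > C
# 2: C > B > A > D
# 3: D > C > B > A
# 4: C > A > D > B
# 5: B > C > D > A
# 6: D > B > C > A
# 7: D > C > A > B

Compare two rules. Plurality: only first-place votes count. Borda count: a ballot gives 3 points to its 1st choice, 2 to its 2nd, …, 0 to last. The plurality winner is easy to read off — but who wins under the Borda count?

Plurality first-place counts: A 0, B 1, C 2, D 4 → D.
Borda totals: A 6, B 9, C 13, D 14 → D.

D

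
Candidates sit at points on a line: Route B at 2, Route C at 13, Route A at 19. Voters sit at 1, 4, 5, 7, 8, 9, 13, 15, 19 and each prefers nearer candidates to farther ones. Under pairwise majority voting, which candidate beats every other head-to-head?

With single-peaked preferences on a line, the Condorcet winner is the candidate closest to the median voter.
The median voter (position 8) is closest to Route C at 13.
Check: Route C vs Route A — voters closer to Route C: 8 of 9.

Route C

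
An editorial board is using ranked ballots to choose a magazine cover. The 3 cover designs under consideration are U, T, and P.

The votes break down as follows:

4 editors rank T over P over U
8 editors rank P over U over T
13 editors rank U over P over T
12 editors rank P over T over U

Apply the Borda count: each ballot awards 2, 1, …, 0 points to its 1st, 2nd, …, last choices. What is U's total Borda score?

Borda scores:
  U: 4·0 + 8·1 + 13·2 + 12·0 = 34
  T: 4·2 + 8·0 + 13·0 + 12·1 = 20
  P: 4·1 + 8·2 + 13·1 + 12·2 = 57

34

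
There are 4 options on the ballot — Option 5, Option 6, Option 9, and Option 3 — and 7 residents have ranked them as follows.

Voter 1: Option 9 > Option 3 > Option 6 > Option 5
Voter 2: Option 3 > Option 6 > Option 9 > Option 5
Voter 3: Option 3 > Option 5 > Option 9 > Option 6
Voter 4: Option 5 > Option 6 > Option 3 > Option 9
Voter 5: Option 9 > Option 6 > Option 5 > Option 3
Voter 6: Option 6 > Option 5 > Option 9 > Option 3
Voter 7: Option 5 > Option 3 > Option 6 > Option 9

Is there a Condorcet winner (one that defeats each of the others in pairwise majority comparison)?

No

Head-to-head results (7 voters total):
Option 5 vs Option 6: Option 6 wins 4–3.
Option 5 vs Option 9: Option 5 wins 4–3.
Option 5 vs Option 3: Option 5 wins 4–3.
Option 6 vs Option 9: Option 6 wins 4–3.
Option 6 vs Option 3: Option 3 wins 4–3.
Option 9 vs Option 3: Option 3 wins 4–3.
No candidate beats all others: Option 5 beats Option 3 beats Option 6 beats Option 5, a majority cycle.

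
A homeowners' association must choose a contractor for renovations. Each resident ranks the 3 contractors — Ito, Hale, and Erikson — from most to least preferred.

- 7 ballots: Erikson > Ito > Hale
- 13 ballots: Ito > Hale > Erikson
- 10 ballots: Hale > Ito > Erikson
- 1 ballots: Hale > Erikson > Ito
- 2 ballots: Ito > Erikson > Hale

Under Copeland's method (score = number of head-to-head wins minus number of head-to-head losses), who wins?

Pairwise results:
  Ito vs Hale: Ito wins 22–11.
  Ito vs Erikson: Ito wins 25–8.
  Hale vs Erikson: Hale wins 24–9.
Copeland scores (wins − losses):
  Ito: 2 − 0 = 2
  Hale: 1 − 1 = 0
  Erikson: 0 − 2 = -2
Ito has the best Copeland score.

Ito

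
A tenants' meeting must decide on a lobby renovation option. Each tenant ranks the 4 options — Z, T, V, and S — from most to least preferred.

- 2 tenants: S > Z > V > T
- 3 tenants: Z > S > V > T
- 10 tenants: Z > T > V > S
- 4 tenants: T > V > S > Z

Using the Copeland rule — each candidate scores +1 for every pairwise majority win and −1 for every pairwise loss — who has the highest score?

Pairwise results:
  Z vs T: Z wins 15–4.
  Z vs V: Z wins 15–4.
  Z vs S: Z wins 13–6.
  T vs V: T wins 14–5.
  T vs S: T wins 14–5.
  V vs S: V wins 14–5.
Copeland scores (wins − losses):
  Z: 3 − 0 = 3
  T: 2 − 1 = 1
  V: 1 − 2 = -1
  S: 0 − 3 = -3
Z has the best Copeland score.

Z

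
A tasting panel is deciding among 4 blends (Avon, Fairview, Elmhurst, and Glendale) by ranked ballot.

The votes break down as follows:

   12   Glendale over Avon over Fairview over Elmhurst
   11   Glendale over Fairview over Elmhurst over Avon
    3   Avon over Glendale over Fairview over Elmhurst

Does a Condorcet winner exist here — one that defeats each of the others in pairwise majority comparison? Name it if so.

Glendale

Head-to-head results (26 voters total):
Avon vs Fairview: Avon wins 15–11.
Avon vs Elmhurst: Avon wins 15–11.
Avon vs Glendale: Glendale wins 23–3.
Fairview vs Elmhurst: Fairview wins 26–0.
Fairview vs Glendale: Glendale wins 26–0.
Elmhurst vs Glendale: Glendale wins 26–0.
Glendale beats each rival — Avon (23–3), Fairview (26–0), Elmhurst (26–0) — so Glendale is the Condorcet winner.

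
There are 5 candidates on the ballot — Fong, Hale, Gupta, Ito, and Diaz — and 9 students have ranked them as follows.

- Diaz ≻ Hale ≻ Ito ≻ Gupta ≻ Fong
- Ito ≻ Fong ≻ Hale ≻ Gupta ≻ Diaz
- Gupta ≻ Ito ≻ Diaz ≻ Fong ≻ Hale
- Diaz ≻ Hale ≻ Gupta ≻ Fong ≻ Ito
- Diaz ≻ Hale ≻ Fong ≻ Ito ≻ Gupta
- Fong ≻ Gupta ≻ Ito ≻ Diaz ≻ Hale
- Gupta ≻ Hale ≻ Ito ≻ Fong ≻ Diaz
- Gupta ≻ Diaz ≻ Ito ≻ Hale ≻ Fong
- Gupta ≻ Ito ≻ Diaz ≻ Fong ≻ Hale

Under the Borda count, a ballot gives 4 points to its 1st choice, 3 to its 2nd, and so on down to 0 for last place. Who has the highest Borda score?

Borda scores:
  Fong: 0 + 3 + 1 + 1 + 2 + 4 + 1 + 0 + 1 = 13
  Hale: 3 + 2 + 0 + 3 + 3 + 0 + 3 + 1 + 0 = 15
  Gupta: 1 + 1 + 4 + 2 + 0 + 3 + 4 + 4 + 4 = 23
  Ito: 2 + 4 + 3 + 0 + 1 + 2 + 2 + 2 + 3 = 19
  Diaz: 4 + 0 + 2 + 4 + 4 + 1 + 0 + 3 + 2 = 20
Gupta has the highest total.

Gupta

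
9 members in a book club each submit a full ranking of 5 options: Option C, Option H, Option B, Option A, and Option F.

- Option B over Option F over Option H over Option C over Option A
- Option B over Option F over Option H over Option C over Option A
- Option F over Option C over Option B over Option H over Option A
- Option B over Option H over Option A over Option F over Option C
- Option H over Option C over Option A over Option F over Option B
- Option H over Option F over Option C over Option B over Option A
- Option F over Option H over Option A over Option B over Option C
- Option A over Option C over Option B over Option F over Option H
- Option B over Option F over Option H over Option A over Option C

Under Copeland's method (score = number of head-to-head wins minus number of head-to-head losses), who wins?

Option B

Pairwise results:
  Option C vs Option H: Option H wins 7–2.
  Option C vs Option B: Option B wins 5–4.
  Option C vs Option A: Option C wins 5–4.
  Option C vs Option F: Option F wins 7–2.
  Option H vs Option B: Option B wins 6–3.
  Option H vs Option A: Option H wins 8–1.
  Option H vs Option F: Option F wins 6–3.
  Option B vs Option A: Option B wins 6–3.
  Option B vs Option F: Option B wins 5–4.
  Option A vs Option F: Option F wins 6–3.
Copeland scores (wins − losses):
  Option C: 1 − 3 = -2
  Option H: 2 − 2 = 0
  Option B: 4 − 0 = 4
  Option A: 0 − 4 = -4
  Option F: 3 − 1 = 2
Option B has the best Copeland score.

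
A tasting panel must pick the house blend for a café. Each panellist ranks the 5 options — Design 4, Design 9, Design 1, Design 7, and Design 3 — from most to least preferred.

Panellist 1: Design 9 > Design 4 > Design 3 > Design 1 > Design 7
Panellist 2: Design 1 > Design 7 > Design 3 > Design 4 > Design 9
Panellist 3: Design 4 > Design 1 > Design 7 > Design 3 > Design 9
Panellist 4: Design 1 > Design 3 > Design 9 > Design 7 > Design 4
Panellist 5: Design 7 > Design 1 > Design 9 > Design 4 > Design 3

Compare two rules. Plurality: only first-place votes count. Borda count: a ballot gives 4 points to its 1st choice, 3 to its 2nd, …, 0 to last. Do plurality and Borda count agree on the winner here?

Plurality first-place counts: Design 4 1, Design 9 1, Design 1 2, Design 7 1, Design 3 0 → Design 1.
Borda totals: Design 4 9, Design 9 8, Design 1 15, Design 7 10, Design 3 8 → Design 1.
The two rules agree on Design 1.

Yes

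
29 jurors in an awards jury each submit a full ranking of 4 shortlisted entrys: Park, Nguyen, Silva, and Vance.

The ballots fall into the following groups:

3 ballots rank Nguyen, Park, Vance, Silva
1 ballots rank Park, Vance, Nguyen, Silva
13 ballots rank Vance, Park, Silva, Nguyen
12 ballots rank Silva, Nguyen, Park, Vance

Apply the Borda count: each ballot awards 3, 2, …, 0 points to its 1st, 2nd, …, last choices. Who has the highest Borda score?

Borda scores:
  Park: 3·2 + 3 + 13·2 + 12·1 = 47
  Nguyen: 3·3 + 1 + 13·0 + 12·2 = 34
  Silva: 3·0 + 0 + 13·1 + 12·3 = 49
  Vance: 3·1 + 2 + 13·3 + 12·0 = 44
Silva has the highest total.

Silva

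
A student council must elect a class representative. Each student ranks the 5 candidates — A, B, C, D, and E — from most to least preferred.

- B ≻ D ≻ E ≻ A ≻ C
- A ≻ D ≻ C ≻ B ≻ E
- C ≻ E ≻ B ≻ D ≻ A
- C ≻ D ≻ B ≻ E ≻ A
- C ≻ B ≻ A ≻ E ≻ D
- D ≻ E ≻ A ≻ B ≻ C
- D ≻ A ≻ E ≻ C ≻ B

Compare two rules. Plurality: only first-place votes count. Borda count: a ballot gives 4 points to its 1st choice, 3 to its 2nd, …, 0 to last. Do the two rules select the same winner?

No

Plurality first-place counts: A 1, B 1, C 3, D 2, E 0 → C.
Borda totals: A 12, B 13, C 15, D 18, E 12 → D.
The two rules disagree: plurality picks C, Borda picks D.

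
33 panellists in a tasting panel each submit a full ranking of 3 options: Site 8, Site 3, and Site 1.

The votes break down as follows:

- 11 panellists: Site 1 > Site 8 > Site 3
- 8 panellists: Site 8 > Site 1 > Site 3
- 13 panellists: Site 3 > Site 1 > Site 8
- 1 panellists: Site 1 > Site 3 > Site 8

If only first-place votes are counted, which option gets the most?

First-place vote totals:
  Site 8: 8
  Site 3: 13
  Site 1: 12
Site 3 has the most first-place votes.

Site 3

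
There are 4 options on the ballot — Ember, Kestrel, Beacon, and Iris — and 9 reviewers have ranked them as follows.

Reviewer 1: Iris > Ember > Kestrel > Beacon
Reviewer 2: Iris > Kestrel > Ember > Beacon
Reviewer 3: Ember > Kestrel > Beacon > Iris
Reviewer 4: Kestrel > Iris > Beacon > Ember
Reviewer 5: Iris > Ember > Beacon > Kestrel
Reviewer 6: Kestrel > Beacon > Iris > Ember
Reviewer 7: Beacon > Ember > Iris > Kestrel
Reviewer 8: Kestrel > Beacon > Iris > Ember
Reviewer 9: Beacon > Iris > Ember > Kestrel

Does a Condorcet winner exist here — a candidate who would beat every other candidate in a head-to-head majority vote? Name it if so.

There is no Condorcet winner

Head-to-head results (9 voters total):
Ember vs Kestrel: Ember wins 5–4.
Ember vs Beacon: Beacon wins 5–4.
Ember vs Iris: Iris wins 7–2.
Kestrel vs Beacon: Kestrel wins 6–3.
Kestrel vs Iris: Iris wins 5–4.
Beacon vs Iris: Beacon wins 5–4.
No candidate beats all others: Ember beats Kestrel beats Beacon beats Ember, a majority cycle.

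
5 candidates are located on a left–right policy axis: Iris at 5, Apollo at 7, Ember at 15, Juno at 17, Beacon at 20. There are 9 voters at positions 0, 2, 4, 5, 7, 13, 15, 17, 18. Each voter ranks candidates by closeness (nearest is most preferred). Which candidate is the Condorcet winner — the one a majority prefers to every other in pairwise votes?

Apollo

With single-peaked preferences on a line, the Condorcet winner is the candidate closest to the median voter.
The median voter (position 7) is closest to Apollo at 7.
Check: Apollo vs Beacon — voters closer to Apollo: 6 of 9.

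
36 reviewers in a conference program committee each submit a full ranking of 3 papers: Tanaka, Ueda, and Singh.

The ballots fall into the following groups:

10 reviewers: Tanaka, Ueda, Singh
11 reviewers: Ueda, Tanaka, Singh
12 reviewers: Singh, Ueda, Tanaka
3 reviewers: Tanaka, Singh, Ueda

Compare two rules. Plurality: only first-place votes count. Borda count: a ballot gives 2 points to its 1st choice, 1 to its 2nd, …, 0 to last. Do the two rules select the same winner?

Plurality first-place counts: Tanaka 13, Ueda 11, Singh 12 → Tanaka.
Borda totals: Tanaka 37, Ueda 44, Singh 27 → Ueda.
The two rules disagree: plurality picks Tanaka, Borda picks Ueda.

No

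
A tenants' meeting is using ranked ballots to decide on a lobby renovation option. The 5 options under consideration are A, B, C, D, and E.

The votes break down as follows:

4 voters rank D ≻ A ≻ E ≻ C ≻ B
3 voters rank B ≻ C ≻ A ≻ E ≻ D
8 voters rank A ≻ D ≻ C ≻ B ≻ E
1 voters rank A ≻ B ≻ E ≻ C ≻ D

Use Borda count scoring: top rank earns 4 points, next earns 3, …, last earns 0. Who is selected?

A

Borda scores:
  A: 4·3 + 3·2 + 8·4 + 4 = 54
  B: 4·0 + 3·4 + 8·1 + 3 = 23
  C: 4·1 + 3·3 + 8·2 + 1 = 30
  D: 4·4 + 3·0 + 8·3 + 0 = 40
  E: 4·2 + 3·1 + 8·0 + 2 = 13
A has the highest total.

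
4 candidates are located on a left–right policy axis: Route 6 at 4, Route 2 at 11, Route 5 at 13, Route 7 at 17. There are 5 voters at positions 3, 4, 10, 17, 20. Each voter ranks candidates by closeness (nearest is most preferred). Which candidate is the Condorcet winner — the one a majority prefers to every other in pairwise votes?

With single-peaked preferences on a line, the Condorcet winner is the candidate closest to the median voter.
The median voter (position 10) is closest to Route 2 at 11.
Check: Route 2 vs Route 5 — voters closer to Route 2: 3 of 5.

Route 2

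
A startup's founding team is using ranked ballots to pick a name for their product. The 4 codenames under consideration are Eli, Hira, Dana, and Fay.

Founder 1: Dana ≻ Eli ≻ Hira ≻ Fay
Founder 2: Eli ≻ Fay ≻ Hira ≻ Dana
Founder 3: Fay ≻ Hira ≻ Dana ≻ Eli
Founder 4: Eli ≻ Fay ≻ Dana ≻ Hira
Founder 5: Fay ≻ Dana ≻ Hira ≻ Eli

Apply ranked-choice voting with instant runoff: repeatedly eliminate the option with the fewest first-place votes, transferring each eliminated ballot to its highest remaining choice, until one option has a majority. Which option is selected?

Eli

Round 1: Eli 2, Fay 2, Dana 1, Hira 0. Hira has the fewest and is eliminated.
Round 2: Eli 2, Fay 2, Dana 1. Dana has the fewest and is eliminated.
Round 3: Eli 3, Fay 2. Eli has a majority.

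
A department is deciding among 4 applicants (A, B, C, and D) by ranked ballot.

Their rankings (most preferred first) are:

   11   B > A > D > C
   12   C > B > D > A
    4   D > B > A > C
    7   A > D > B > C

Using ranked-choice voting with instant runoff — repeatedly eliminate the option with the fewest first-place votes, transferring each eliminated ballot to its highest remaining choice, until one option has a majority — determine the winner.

B

Round 1: C 12, B 11, A 7, D 4. D has the fewest and is eliminated.
Round 2: B 15, C 12, A 7. A has the fewest and is eliminated.
Round 3: B 22, C 12. B has a majority.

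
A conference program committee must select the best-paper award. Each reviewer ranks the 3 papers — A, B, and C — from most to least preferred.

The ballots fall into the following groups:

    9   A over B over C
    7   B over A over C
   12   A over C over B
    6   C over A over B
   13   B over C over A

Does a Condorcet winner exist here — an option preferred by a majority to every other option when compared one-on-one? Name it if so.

A

Head-to-head results (47 voters total):
A vs B: A wins 27–20.
A vs C: A wins 28–19.
B vs C: B wins 29–18.
A beats each rival — B (27–20), C (28–19) — so A is the Condorcet winner.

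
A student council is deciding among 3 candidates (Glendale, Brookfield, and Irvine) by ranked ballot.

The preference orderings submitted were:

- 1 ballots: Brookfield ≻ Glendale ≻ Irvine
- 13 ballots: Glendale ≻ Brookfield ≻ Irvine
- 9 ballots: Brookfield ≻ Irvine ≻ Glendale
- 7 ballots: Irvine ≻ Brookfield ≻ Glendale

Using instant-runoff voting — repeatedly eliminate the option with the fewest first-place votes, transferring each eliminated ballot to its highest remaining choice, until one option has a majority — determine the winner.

Brookfield

Round 1: Glendale 13, Brookfield 10, Irvine 7. Irvine has the fewest and is eliminated.
Round 2: Brookfield 17, Glendale 13. Brookfield has a majority.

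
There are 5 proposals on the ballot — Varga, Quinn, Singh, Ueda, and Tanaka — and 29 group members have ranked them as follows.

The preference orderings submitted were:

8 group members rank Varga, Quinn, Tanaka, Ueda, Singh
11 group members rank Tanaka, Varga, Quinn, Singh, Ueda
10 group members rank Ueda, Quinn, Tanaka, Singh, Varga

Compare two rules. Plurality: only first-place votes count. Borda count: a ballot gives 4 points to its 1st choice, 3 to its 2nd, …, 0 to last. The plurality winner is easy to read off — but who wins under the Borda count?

Tanaka

Plurality first-place counts: Varga 8, Quinn 0, Singh 0, Ueda 10, Tanaka 11 → Tanaka.
Borda totals: Varga 65, Quinn 76, Singh 21, Ueda 48, Tanaka 80 → Tanaka.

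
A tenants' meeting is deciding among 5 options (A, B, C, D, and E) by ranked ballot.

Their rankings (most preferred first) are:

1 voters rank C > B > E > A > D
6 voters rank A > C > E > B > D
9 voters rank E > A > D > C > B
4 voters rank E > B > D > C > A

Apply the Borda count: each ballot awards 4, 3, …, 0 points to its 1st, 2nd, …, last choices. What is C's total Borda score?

35

Borda scores:
  A: 1 + 6·4 + 9·3 + 4·0 = 52
  B: 3 + 6·1 + 9·0 + 4·3 = 21
  C: 4 + 6·3 + 9·1 + 4·1 = 35
  D: 0 + 6·0 + 9·2 + 4·2 = 26
  E: 2 + 6·2 + 9·4 + 4·4 = 66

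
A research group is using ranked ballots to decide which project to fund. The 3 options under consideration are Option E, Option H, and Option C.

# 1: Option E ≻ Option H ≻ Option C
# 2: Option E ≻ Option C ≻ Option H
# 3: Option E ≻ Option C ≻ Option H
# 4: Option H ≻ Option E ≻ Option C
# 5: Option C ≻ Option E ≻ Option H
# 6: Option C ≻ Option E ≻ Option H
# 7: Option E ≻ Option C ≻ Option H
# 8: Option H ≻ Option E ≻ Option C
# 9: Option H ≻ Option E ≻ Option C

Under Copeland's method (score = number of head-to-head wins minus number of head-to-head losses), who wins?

Option E

Pairwise results:
  Option E vs Option H: Option E wins 6–3.
  Option E vs Option C: Option E wins 7–2.
  Option H vs Option C: Option C wins 5–4.
Copeland scores (wins − losses):
  Option E: 2 − 0 = 2
  Option H: 0 − 2 = -2
  Option C: 1 − 1 = 0
Option E has the best Copeland score.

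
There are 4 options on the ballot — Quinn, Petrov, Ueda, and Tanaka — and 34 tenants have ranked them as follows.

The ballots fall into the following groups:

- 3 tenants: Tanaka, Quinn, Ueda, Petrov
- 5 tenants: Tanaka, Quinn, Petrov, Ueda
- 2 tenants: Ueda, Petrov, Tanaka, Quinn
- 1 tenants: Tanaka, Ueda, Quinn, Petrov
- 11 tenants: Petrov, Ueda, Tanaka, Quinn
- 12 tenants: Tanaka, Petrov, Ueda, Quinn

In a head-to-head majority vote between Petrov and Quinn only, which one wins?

Ballots ranking Petrov above Quinn: 2+11+12 = 25.
Ballots ranking Quinn above Petrov: 3+5+1 = 9.
Petrov wins the head-to-head, 25–9.

Petrov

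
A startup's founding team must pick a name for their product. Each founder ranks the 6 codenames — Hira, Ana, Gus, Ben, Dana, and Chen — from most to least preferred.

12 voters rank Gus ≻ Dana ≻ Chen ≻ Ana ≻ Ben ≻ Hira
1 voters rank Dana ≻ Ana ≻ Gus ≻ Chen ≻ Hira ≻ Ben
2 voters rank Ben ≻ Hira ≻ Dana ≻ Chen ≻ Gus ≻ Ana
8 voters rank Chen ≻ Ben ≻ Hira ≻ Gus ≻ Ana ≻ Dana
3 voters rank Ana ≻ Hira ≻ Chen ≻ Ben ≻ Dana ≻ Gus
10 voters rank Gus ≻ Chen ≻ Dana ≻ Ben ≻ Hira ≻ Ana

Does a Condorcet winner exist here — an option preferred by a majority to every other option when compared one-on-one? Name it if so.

Head-to-head results (36 voters total):
Hira vs Ana: Hira wins 20–16.
Hira vs Gus: Gus wins 23–13.
Hira vs Ben: Ben wins 32–4.
Hira vs Dana: Dana wins 23–13.
Hira vs Chen: Chen wins 31–5.
Ana vs Gus: Gus wins 32–4.
Ana vs Ben: Ben wins 20–16.
Ana vs Dana: Dana wins 25–11.
Ana vs Chen: Chen wins 32–4.
Gus vs Ben: Gus wins 23–13.
Gus vs Dana: Gus wins 30–6.
Gus vs Chen: Gus wins 23–13.
Ben vs Dana: Dana wins 23–13.
Ben vs Chen: Chen wins 34–2.
Dana vs Chen: Chen wins 21–15.
Gus beats each rival — Hira (23–13), Ana (32–4), Ben (23–13), Dana (30–6), Chen (23–13) — so Gus is the Condorcet winner.

Gus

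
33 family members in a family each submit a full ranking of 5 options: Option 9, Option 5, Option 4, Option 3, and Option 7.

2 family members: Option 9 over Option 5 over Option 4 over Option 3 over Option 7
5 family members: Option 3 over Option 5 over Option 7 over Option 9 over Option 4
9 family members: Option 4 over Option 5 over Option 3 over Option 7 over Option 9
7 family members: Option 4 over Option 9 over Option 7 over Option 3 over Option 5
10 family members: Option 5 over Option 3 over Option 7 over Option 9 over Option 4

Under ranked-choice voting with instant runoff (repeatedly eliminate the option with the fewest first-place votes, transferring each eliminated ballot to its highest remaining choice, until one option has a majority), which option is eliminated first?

Round 1: Option 4 16, Option 5 10, Option 3 5, Option 9 2, Option 7 0. Option 7 has the fewest and is eliminated.
Round 2: Option 4 16, Option 5 10, Option 3 5, Option 9 2. Option 9 has the fewest and is eliminated.
Round 3: Option 4 16, Option 5 12, Option 3 5. Option 3 has the fewest and is eliminated.
Round 4: Option 5 17, Option 4 16. Option 5 has a majority.

Option 7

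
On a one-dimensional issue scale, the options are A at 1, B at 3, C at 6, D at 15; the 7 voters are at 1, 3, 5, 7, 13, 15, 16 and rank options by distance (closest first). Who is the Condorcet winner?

C

With single-peaked preferences on a line, the Condorcet winner is the candidate closest to the median voter.
The median voter (position 7) is closest to C at 6.
Check: C vs B — voters closer to C: 5 of 7.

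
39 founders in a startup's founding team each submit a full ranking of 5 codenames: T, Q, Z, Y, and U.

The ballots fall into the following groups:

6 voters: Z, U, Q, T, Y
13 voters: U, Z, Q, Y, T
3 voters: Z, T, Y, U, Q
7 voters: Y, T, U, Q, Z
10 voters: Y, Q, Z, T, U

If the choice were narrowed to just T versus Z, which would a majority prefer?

Ballots ranking T above Z: 7.
Ballots ranking Z above T: 6+13+3+10 = 32.
Z wins the head-to-head, 32–7.

Z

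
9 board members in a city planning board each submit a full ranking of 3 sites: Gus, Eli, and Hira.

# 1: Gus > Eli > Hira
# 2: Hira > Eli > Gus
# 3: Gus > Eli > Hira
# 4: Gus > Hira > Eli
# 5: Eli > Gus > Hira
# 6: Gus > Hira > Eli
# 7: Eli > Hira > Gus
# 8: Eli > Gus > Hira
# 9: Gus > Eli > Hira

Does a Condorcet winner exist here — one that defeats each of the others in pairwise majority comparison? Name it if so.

Head-to-head results (9 voters total):
Gus vs Eli: Gus wins 5–4.
Gus vs Hira: Gus wins 7–2.
Eli vs Hira: Eli wins 6–3.
Gus beats each rival — Eli (5–4), Hira (7–2) — so Gus is the Condorcet winner.

Gus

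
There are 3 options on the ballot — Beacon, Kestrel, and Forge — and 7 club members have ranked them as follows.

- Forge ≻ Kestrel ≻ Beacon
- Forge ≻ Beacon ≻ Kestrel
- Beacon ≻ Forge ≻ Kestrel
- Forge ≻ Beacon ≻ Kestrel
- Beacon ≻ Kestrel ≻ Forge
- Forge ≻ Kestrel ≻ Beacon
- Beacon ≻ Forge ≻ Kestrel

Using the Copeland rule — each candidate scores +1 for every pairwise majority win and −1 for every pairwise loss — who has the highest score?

Forge

Pairwise results:
  Beacon vs Kestrel: Beacon wins 5–2.
  Beacon vs Forge: Forge wins 4–3.
  Kestrel vs Forge: Forge wins 6–1.
Copeland scores (wins − losses):
  Beacon: 1 − 1 = 0
  Kestrel: 0 − 2 = -2
  Forge: 2 − 0 = 2
Forge has the best Copeland score.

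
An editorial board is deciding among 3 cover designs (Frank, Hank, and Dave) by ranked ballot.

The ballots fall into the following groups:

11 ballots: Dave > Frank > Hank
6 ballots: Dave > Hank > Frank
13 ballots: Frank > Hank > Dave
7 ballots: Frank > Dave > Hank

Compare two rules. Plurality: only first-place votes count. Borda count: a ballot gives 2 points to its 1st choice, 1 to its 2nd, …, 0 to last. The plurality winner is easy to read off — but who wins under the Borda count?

Frank

Plurality first-place counts: Frank 20, Hank 0, Dave 17 → Frank.
Borda totals: Frank 51, Hank 19, Dave 41 → Frank.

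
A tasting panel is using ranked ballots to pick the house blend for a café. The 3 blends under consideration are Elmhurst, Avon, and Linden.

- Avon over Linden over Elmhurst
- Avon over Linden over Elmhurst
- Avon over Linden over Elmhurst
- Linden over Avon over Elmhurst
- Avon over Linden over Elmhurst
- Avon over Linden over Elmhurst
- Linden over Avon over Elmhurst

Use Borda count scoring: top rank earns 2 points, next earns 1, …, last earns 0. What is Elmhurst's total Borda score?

Borda scores:
  Elmhurst: 0 + 0 + 0 + 0 + 0 + 0 + 0 = 0
  Avon: 2 + 2 + 2 + 1 + 2 + 2 + 1 = 12
  Linden: 1 + 1 + 1 + 2 + 1 + 1 + 2 = 9

0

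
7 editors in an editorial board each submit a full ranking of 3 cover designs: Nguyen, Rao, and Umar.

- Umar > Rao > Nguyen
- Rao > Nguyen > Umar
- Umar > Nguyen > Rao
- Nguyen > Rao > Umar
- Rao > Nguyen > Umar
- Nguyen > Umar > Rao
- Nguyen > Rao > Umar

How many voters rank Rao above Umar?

Ballots ranking Rao above Umar: 4.
Ballots ranking Umar above Rao: 3.
So 4 of 7 voters prefer Rao to Umar.

4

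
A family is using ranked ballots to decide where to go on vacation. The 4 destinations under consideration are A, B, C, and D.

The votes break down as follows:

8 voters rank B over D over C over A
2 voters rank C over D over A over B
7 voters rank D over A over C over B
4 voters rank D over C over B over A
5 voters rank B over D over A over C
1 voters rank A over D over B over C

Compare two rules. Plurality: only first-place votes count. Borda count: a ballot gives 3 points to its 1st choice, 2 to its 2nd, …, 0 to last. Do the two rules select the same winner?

Plurality first-place counts: A 1, B 13, C 2, D 11 → B.
Borda totals: A 24, B 44, C 29, D 65 → D.
The two rules disagree: plurality picks B, Borda picks D.

No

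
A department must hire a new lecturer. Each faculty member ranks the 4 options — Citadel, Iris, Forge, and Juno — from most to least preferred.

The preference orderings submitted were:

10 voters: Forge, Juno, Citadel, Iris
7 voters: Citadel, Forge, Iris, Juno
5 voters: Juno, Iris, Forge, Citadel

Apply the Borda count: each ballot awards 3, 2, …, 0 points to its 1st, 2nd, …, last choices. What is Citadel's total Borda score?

31

Borda scores:
  Citadel: 10·1 + 7·3 + 5·0 = 31
  Iris: 10·0 + 7·1 + 5·2 = 17
  Forge: 10·3 + 7·2 + 5·1 = 49
  Juno: 10·2 + 7·0 + 5·3 = 35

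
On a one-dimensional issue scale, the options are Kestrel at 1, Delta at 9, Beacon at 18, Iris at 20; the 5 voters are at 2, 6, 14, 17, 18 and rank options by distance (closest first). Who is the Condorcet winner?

Beacon

With single-peaked preferences on a line, the Condorcet winner is the candidate closest to the median voter.
The median voter (position 14) is closest to Beacon at 18.
Check: Beacon vs Iris — voters closer to Beacon: 5 of 5.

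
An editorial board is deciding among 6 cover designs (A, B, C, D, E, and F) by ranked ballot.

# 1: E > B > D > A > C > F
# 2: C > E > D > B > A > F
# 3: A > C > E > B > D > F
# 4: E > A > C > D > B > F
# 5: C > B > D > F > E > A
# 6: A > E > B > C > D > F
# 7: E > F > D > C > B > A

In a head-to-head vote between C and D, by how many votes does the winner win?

3

Ballots ranking C above D: 5.
Ballots ranking D above C: 2.
C wins 5–2, a margin of 3.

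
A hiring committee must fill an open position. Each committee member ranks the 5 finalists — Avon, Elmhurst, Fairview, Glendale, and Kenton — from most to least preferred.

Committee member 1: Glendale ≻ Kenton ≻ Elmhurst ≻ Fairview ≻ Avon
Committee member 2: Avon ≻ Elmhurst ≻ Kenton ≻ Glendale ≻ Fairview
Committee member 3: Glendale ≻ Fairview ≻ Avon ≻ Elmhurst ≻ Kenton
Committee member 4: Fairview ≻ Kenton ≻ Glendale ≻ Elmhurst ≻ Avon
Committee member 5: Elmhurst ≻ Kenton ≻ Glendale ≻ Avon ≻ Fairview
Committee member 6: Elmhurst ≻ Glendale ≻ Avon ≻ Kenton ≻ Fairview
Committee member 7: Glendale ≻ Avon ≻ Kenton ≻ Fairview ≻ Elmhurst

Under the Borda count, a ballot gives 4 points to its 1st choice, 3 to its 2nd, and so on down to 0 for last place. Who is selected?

Glendale

Borda scores:
  Avon: 0 + 4 + 2 + 0 + 1 + 2 + 3 = 12
  Elmhurst: 2 + 3 + 1 + 1 + 4 + 4 + 0 = 15
  Fairview: 1 + 0 + 3 + 4 + 0 + 0 + 1 = 9
  Glendale: 4 + 1 + 4 + 2 + 2 + 3 + 4 = 20
  Kenton: 3 + 2 + 0 + 3 + 3 + 1 + 2 = 14
Glendale has the highest total.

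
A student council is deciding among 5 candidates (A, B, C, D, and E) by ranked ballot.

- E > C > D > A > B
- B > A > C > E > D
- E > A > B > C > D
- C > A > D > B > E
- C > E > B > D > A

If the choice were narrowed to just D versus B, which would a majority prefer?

Ballots ranking D above B: 2.
Ballots ranking B above D: 3.
B wins the head-to-head, 3–2.

B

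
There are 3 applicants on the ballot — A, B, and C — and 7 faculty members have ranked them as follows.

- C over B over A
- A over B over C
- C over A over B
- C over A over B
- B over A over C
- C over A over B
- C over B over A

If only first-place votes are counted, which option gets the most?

C

First-place vote totals:
  A: 1
  B: 1
  C: 5
C has the most first-place votes.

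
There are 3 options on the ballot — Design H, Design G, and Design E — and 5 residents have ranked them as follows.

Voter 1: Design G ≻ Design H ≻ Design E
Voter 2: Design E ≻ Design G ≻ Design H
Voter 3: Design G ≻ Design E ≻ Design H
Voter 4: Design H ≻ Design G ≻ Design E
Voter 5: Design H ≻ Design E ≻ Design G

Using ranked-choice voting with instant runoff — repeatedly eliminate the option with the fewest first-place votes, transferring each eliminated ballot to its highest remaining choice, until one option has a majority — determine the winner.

Design G

Round 1: Design H 2, Design G 2, Design E 1. Design E has the fewest and is eliminated.
Round 2: Design G 3, Design H 2. Design G has a majority.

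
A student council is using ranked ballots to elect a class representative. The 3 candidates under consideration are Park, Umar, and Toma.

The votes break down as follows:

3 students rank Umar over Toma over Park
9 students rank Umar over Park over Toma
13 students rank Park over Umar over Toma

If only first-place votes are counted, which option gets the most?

Park

First-place vote totals:
  Park: 13
  Umar: 12
  Toma: 0
Park has the most first-place votes.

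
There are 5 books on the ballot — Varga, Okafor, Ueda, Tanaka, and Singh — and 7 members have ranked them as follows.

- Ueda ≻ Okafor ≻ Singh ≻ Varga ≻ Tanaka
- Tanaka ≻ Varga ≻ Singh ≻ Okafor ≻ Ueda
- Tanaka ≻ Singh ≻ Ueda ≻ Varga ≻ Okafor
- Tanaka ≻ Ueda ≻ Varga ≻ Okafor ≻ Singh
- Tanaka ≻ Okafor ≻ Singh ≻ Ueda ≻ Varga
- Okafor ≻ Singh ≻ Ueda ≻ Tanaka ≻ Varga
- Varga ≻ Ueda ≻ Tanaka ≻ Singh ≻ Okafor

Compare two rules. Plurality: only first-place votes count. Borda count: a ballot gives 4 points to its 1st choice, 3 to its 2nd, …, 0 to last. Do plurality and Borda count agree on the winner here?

Yes

Plurality first-place counts: Varga 1, Okafor 1, Ueda 1, Tanaka 4, Singh 0 → Tanaka.
Borda totals: Varga 11, Okafor 12, Ueda 15, Tanaka 19, Singh 13 → Tanaka.
The two rules agree on Tanaka.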